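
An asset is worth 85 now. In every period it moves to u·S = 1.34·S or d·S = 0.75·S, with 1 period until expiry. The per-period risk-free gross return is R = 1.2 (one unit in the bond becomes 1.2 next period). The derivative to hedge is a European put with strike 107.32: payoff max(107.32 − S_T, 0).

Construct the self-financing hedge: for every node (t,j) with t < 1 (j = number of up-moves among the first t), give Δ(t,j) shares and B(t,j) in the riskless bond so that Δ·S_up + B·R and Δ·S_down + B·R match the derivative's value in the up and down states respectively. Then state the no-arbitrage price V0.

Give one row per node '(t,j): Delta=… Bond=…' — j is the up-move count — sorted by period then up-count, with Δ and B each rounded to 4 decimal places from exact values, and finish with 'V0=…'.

(0,0): Delta=-0.8688 Bond=82.4630
V0=8.6155

Since d<R<u, set p* = (R−d)/(u−d) = 0.7627; price each node as the discounted p*-expectation of its children.
Terminal payoffs: V(1,0)=43.5700, V(1,1)=0.0000
(0,0): S=85.0000. Δ = (V_up−V_dn)/(S_up−S_dn) = (0.0000−43.5700)/(113.9000−63.7500) = -0.8688. V = [p*·0.0000 + (1−p*)·43.5700]/1.2 = 8.6155. B = V − Δ·S = 82.4630.
Root portfolio cost Δ·85+B reproduces V0=8.6155.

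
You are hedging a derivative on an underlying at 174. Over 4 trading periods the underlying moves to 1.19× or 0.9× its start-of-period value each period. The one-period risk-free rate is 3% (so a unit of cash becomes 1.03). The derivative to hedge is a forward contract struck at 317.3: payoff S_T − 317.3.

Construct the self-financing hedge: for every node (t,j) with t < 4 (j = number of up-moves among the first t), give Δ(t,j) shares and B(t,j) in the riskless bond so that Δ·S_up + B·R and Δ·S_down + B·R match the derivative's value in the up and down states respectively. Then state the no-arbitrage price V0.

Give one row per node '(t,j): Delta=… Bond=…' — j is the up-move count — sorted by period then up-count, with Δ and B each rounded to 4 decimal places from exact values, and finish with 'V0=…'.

Risk-neutral probability p* = (R−d)/(u−d) = (1.03−0.9)/(1.19−0.9) = 0.4483.
At expiry t=4: V(4,0)=-203.1386, V(4,1)=-166.3533, V(4,2)=-117.7149, V(4,3)=-53.4041, V(4,4)=31.6290
  t=3,j=0: stock 126.8460 → up 150.9467 (V=-166.3533), down 114.1614 (V=-203.1386). Price -181.2123; hedge Δ=1.0000, bond B=-308.0583.
  t=3,j=1: stock 167.7186 → up 199.5851 (V=-117.7149), down 150.9467 (V=-166.3533). Price -140.3397; hedge Δ=1.0000, bond B=-308.0583.
  t=3,j=2: stock 221.7613 → up 263.8959 (V=-53.4041), down 199.5851 (V=-117.7149). Price -86.2970; hedge Δ=1.0000, bond B=-308.0583.
  t=3,j=3: stock 293.2177 → up 348.9290 (V=31.6290), down 263.8959 (V=-53.4041). Price -14.8406; hedge Δ=1.0000, bond B=-308.0583.
  t=2,j=0: stock 140.9400 → up 167.7186 (V=-140.3397), down 126.8460 (V=-181.2123). Price -158.1457; hedge Δ=1.0000, bond B=-299.0857.
  t=2,j=1: stock 186.3540 → up 221.7613 (V=-86.2970), down 167.7186 (V=-140.3397). Price -112.7317; hedge Δ=1.0000, bond B=-299.0857.
  t=2,j=2: stock 246.4014 → up 293.2177 (V=-14.8406), down 221.7613 (V=-86.2970). Price -52.6843; hedge Δ=1.0000, bond B=-299.0857.
  t=1,j=0: stock 156.6000 → up 186.3540 (V=-112.7317), down 140.9400 (V=-158.1457). Price -133.7744; hedge Δ=1.0000, bond B=-290.3744.
  t=1,j=1: stock 207.0600 → up 246.4014 (V=-52.6843), down 186.3540 (V=-112.7317). Price -83.3144; hedge Δ=1.0000, bond B=-290.3744.
  t=0,j=0: stock 174.0000 → up 207.0600 (V=-83.3144), down 156.6000 (V=-133.7744). Price -107.9169; hedge Δ=1.0000, bond B=-281.9169.
Each (Δ,B) replicates both successor values, so the strategy is self-financing and V0 is arbitrage-free.

(0,0): Delta=1.0000 Bond=-281.9169
(1,0): Delta=1.0000 Bond=-290.3744
(1,1): Delta=1.0000 Bond=-290.3744
(2,0): Delta=1.0000 Bond=-299.0857
(2,1): Delta=1.0000 Bond=-299.0857
(2,2): Delta=1.0000 Bond=-299.0857
(3,0): Delta=1.0000 Bond=-308.0583
(3,1): Delta=1.0000 Bond=-308.0583
(3,2): Delta=1.0000 Bond=-308.0583
(3,3): Delta=1.0000 Bond=-308.0583
V0=-107.9169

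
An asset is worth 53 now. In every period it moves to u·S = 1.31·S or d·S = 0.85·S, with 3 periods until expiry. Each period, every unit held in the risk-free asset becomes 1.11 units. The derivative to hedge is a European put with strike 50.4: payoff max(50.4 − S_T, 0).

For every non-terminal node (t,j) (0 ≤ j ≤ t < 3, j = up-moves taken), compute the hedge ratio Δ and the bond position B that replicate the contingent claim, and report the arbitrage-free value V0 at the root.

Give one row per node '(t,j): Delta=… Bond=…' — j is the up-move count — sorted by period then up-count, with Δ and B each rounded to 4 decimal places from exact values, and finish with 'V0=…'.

Risk-neutral probability p* = (R−d)/(u−d) = (1.11−0.85)/(1.31−0.85) = 0.5652.
At expiry t=3: V(3,0)=17.8514, V(3,1)=0.2368, V(3,2)=0.0000, V(3,3)=0.0000
(2,0): S=38.2925. Δ = (V_up−V_dn)/(S_up−S_dn) = (0.2368−17.8514)/(50.1632−32.5486) = -1.0000. V = [p*·0.2368 + (1−p*)·17.8514]/1.11 = 7.1129. B = V − Δ·S = 45.4054.
(2,1): S=59.0155. Δ = (V_up−V_dn)/(S_up−S_dn) = (0.0000−0.2368)/(77.3103−50.1632) = -0.0087. V = [p*·0.0000 + (1−p*)·0.2368]/1.11 = 0.0928. B = V − Δ·S = 0.6076.
(2,2): S=90.9533. Δ = (V_up−V_dn)/(S_up−S_dn) = (0.0000−0.0000)/(119.1488−77.3103) = 0.0000. V = [p*·0.0000 + (1−p*)·0.0000]/1.11 = 0.0000. B = V − Δ·S = 0.0000.
(1,0): S=45.0500. Δ = (V_up−V_dn)/(S_up−S_dn) = (0.0928−7.1129)/(59.0155−38.2925) = -0.3388. V = [p*·0.0928 + (1−p*)·7.1129]/1.11 = 2.8333. B = V − Δ·S = 18.0945.
(1,1): S=69.4300. Δ = (V_up−V_dn)/(S_up−S_dn) = (0.0000−0.0928)/(90.9533−59.0155) = -0.0029. V = [p*·0.0000 + (1−p*)·0.0928]/1.11 = 0.0363. B = V − Δ·S = 0.2380.
(0,0): S=53.0000. Δ = (V_up−V_dn)/(S_up−S_dn) = (0.0363−2.8333)/(69.4300−45.0500) = -0.1147. V = [p*·0.0363 + (1−p*)·2.8333]/1.11 = 1.1283. B = V − Δ·S = 7.2087.
The time-0 hedge costs 1.1283, which is the no-arbitrage price.

(0,0): Delta=-0.1147 Bond=7.2087
(1,0): Delta=-0.3388 Bond=18.0945
(1,1): Delta=-0.0029 Bond=0.2380
(2,0): Delta=-1.0000 Bond=45.4054
(2,1): Delta=-0.0087 Bond=0.6076
(2,2): Delta=0.0000 Bond=0.0000
V0=1.1283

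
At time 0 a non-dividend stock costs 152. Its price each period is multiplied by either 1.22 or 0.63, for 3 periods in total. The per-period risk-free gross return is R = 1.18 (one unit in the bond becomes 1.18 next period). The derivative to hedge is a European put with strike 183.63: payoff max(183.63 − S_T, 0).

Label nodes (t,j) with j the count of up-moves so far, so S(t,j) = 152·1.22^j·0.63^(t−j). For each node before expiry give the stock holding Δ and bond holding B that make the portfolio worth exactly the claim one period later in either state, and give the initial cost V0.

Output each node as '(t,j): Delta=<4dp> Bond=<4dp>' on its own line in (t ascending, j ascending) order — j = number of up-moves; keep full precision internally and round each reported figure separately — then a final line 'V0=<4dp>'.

Risk-neutral probability p* = (R−d)/(u−d) = (1.18−0.63)/(1.22−0.63) = 0.9322.
Terminal payoffs: V(3,0)=145.6229, V(3,1)=110.0289, V(3,2)=41.1008, V(3,3)=0.0000
  t=2,j=0: stock 60.3288 → up 73.6011 (V=110.0289), down 38.0071 (V=145.6229). Price 95.2898; hedge Δ=-1.0000, bond B=155.6186.
  t=2,j=1: stock 116.8272 → up 142.5292 (V=41.1008), down 73.6011 (V=110.0289). Price 38.7914; hedge Δ=-1.0000, bond B=155.6186.
  t=2,j=2: stock 226.2368 → up 276.0089 (V=0.0000), down 142.5292 (V=41.1008). Price 2.3614; hedge Δ=-0.3079, bond B=72.0238.
  t=1,j=0: stock 95.7600 → up 116.8272 (V=38.7914), down 60.3288 (V=95.2898). Price 36.1202; hedge Δ=-1.0000, bond B=131.8802.
  t=1,j=1: stock 185.4400 → up 226.2368 (V=2.3614), down 116.8272 (V=38.7914). Price 4.0943; hedge Δ=-0.3330, bond B=65.8401.
  t=0,j=0: stock 152.0000 → up 185.4400 (V=4.0943), down 95.7600 (V=36.1202). Price 5.3098; hedge Δ=-0.3571, bond B=59.5910.
Check: Δ(0,0)·S0 + B(0,0) = 5.3098 = V0.

(0,0): Delta=-0.3571 Bond=59.5910
(1,0): Delta=-1.0000 Bond=131.8802
(1,1): Delta=-0.3330 Bond=65.8401
(2,0): Delta=-1.0000 Bond=155.6186
(2,1): Delta=-1.0000 Bond=155.6186
(2,2): Delta=-0.3079 Bond=72.0238
V0=5.3098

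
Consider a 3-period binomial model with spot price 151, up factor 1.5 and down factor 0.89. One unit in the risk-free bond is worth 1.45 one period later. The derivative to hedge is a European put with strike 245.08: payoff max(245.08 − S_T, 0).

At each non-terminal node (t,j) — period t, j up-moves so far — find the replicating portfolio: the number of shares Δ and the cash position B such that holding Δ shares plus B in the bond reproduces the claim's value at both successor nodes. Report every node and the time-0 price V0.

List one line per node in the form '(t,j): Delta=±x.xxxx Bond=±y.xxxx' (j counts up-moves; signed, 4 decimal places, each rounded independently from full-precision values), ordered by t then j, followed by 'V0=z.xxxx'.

(0,0): Delta=-0.0536 Bond=8.5118
(1,0): Delta=-0.5575 Bond=80.0639
(1,1): Delta=-0.0269 Bond=6.2955
(2,0): Delta=-1.0000 Bond=169.0207
(2,1): Delta=-0.5340 Bond=111.3669
(2,2): Delta=0.0000 Bond=0.0000
V0=0.4236

Under the risk-neutral measure, an up-move has probability p* = (R−d)/(u−d) = 0.9180 and values discount at R = 1.45.
At expiry t=3: V(3,0)=138.6297, V(3,1)=65.6694, V(3,2)=0.0000, V(3,3)=0.0000
  t=2,j=0: stock 119.6071 → up 179.4107 (V=65.6694), down 106.4503 (V=138.6297). Price 49.4136; hedge Δ=-1.0000, bond B=169.0207.
  t=2,j=1: stock 201.5850 → up 302.3775 (V=0.0000), down 179.4107 (V=65.6694). Price 3.7122; hedge Δ=-0.5340, bond B=111.3669.
  t=2,j=2: stock 339.7500 → up 509.6250 (V=0.0000), down 302.3775 (V=0.0000). Price 0.0000; hedge Δ=0.0000, bond B=0.0000.
  t=1,j=0: stock 134.3900 → up 201.5850 (V=3.7122), down 119.6071 (V=49.4136). Price 5.1436; hedge Δ=-0.5575, bond B=80.0639.
  t=1,j=1: stock 226.5000 → up 339.7500 (V=0.0000), down 201.5850 (V=3.7122). Price 0.2098; hedge Δ=-0.0269, bond B=6.2955.
  t=0,j=0: stock 151.0000 → up 226.5000 (V=0.2098), down 134.3900 (V=5.1436). Price 0.4236; hedge Δ=-0.0536, bond B=8.5118.
Self-financing check: at every node Δ·S+B equals the discounted successor values.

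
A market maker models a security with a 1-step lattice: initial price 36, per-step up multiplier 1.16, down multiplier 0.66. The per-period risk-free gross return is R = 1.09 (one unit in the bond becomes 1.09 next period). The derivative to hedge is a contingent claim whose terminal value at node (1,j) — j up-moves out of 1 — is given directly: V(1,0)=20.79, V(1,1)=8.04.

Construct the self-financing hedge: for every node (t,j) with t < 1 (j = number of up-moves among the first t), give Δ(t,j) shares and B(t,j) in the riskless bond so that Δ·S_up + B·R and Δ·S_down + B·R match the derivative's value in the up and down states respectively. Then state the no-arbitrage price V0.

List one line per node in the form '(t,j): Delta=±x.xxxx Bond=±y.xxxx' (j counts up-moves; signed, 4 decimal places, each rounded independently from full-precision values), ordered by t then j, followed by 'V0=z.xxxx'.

The replicating-portfolio and risk-neutral prices coincide; use p* = (1.09−0.66)/(1.16−0.66) = 0.8600 for the latter.
Payoff layer (t=1): V(1,0)=20.7900, V(1,1)=8.0400
Node (0,0) S=36.0000: V=(p*·8.0400+(1−p*)·20.7900)/1.09=9.0138; Δ=(8.0400−20.7900)/(41.7600−23.7600)=-0.7083; B=V−Δ·S=34.5138
Check: Δ(0,0)·S0 + B(0,0) = 9.0138 = V0.

(0,0): Delta=-0.7083 Bond=34.5138
V0=9.0138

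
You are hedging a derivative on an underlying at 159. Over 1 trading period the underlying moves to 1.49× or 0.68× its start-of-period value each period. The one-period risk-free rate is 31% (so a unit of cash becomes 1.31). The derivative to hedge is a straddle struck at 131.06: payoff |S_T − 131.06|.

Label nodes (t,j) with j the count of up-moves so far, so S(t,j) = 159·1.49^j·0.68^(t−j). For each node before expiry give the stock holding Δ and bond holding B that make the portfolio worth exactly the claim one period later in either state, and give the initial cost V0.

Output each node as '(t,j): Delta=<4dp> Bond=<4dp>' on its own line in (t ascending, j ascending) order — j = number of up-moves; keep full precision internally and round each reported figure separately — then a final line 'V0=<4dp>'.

The replicating-portfolio and risk-neutral prices coincide; use p* = (1.31−0.68)/(1.49−0.68) = 0.7778 for the latter.
Payoff layer (t=1): V(1,0)=22.9400, V(1,1)=105.8500
  t=0,j=0: stock 159.0000 → up 236.9100 (V=105.8500), down 108.1200 (V=22.9400). Price 66.7371; hedge Δ=0.6438, bond B=-35.6210.
Self-financing check: at every node Δ·S+B equals the discounted successor values.

(0,0): Delta=0.6438 Bond=-35.6210
V0=66.7371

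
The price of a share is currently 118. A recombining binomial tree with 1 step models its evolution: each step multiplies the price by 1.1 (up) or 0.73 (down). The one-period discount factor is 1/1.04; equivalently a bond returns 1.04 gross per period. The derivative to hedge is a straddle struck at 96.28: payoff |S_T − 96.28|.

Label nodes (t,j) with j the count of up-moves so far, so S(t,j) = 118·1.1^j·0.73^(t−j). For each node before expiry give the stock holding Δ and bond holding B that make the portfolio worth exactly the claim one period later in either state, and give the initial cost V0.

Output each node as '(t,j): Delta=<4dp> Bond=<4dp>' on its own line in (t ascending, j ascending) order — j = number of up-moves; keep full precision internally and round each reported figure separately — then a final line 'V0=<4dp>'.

Since d<R<u, set p* = (R−d)/(u−d) = 0.8378; price each node as the discounted p*-expectation of its children.
Payoff layer (t=1): V(1,0)=10.1400, V(1,1)=33.5200
(0,0): S=118.0000. Δ = (V_up−V_dn)/(S_up−S_dn) = (33.5200−10.1400)/(129.8000−86.1400) = 0.5355. V = [p*·33.5200 + (1−p*)·10.1400]/1.04 = 28.5852. B = V − Δ·S = -34.6040.
Each (Δ,B) replicates both successor values, so the strategy is self-financing and V0 is arbitrage-free.

(0,0): Delta=0.5355 Bond=-34.6040
V0=28.5852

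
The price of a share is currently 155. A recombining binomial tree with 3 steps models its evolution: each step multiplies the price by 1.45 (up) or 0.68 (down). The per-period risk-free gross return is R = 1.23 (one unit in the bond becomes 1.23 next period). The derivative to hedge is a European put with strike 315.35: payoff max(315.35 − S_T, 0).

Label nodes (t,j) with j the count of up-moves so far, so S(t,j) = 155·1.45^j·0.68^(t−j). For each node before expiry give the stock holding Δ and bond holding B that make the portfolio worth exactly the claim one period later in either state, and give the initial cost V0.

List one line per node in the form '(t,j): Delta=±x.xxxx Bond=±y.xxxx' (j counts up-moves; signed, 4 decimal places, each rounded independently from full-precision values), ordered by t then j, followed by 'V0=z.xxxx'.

Since d<R<u, set p* = (R−d)/(u−d) = 0.7143; price each node as the discounted p*-expectation of its children.
Terminal payoffs: V(3,0)=266.6130, V(3,1)=211.4256, V(3,2)=93.7465, V(3,3)=0.0000
(2,0): S=71.6720. Δ = (V_up−V_dn)/(S_up−S_dn) = (211.4256−266.6130)/(103.9244−48.7370) = -1.0000. V = [p*·211.4256 + (1−p*)·266.6130]/1.23 = 184.7101. B = V − Δ·S = 256.3821.
(2,1): S=152.8300. Δ = (V_up−V_dn)/(S_up−S_dn) = (93.7465−211.4256)/(221.6035−103.9244) = -1.0000. V = [p*·93.7465 + (1−p*)·211.4256]/1.23 = 103.5521. B = V − Δ·S = 256.3821.
(2,2): S=325.8875. Δ = (V_up−V_dn)/(S_up−S_dn) = (0.0000−93.7465)/(472.5369−221.6035) = -0.3736. V = [p*·0.0000 + (1−p*)·93.7465]/1.23 = 21.7762. B = V − Δ·S = 143.5249.
(1,0): S=105.4000. Δ = (V_up−V_dn)/(S_up−S_dn) = (103.5521−184.7101)/(152.8300−71.6720) = -1.0000. V = [p*·103.5521 + (1−p*)·184.7101]/1.23 = 103.0407. B = V − Δ·S = 208.4407.
(1,1): S=224.7500. Δ = (V_up−V_dn)/(S_up−S_dn) = (21.7762−103.5521)/(325.8875−152.8300) = -0.4725. V = [p*·21.7762 + (1−p*)·103.5521]/1.23 = 36.6998. B = V − Δ·S = 142.9023.
(0,0): S=155.0000. Δ = (V_up−V_dn)/(S_up−S_dn) = (36.6998−103.0407)/(224.7500−105.4000) = -0.5559. V = [p*·36.6998 + (1−p*)·103.0407]/1.23 = 45.2474. B = V − Δ·S = 131.4045.
Check: Δ(0,0)·S0 + B(0,0) = 45.2474 = V0.

(0,0): Delta=-0.5559 Bond=131.4045
(1,0): Delta=-1.0000 Bond=208.4407
(1,1): Delta=-0.4725 Bond=142.9023
(2,0): Delta=-1.0000 Bond=256.3821
(2,1): Delta=-1.0000 Bond=256.3821
(2,2): Delta=-0.3736 Bond=143.5249
V0=45.2474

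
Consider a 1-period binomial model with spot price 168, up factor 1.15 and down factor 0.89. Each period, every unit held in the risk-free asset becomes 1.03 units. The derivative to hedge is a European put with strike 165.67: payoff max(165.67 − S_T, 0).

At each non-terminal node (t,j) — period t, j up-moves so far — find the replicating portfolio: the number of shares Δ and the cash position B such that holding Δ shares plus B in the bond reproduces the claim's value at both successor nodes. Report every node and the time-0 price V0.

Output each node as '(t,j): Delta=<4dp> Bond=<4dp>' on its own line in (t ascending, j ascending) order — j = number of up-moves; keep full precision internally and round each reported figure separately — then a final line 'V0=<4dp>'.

Risk-neutral probability p* = (R−d)/(u−d) = (1.03−0.89)/(1.15−0.89) = 0.5385.
Terminal payoffs: V(1,0)=16.1500, V(1,1)=0.0000
(0,0): S=168.0000. Δ = (V_up−V_dn)/(S_up−S_dn) = (0.0000−16.1500)/(193.2000−149.5200) = -0.3697. V = [p*·0.0000 + (1−p*)·16.1500]/1.03 = 7.2367. B = V − Δ·S = 69.3521.
Each (Δ,B) replicates both successor values, so the strategy is self-financing and V0 is arbitrage-free.

(0,0): Delta=-0.3697 Bond=69.3521
V0=7.2367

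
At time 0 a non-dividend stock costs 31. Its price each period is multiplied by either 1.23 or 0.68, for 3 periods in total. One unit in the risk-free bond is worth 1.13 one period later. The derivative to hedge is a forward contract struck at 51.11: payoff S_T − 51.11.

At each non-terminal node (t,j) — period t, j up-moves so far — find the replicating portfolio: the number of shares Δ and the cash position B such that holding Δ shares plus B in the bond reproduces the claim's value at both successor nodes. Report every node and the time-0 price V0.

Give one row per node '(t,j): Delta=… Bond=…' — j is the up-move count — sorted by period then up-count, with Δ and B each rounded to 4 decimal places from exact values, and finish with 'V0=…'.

The replicating-portfolio and risk-neutral prices coincide; use p* = (1.13−0.68)/(1.23−0.68) = 0.8182 for the latter.
Payoff layer (t=3): V(3,0)=-41.3626, V(3,1)=-33.4787, V(3,2)=-19.2181, V(3,3)=6.5769
Node (2,0) S=14.3344: V=(p*·-33.4787+(1−p*)·-41.3626)/1.13=-30.8957; Δ=(-33.4787−-41.3626)/(17.6313−9.7474)=1.0000; B=V−Δ·S=-45.2301
Node (2,1) S=25.9284: V=(p*·-19.2181+(1−p*)·-33.4787)/1.13=-19.3017; Δ=(-19.2181−-33.4787)/(31.8919−17.6313)=1.0000; B=V−Δ·S=-45.2301
Node (2,2) S=46.8999: V=(p*·6.5769+(1−p*)·-19.2181)/1.13=1.6698; Δ=(6.5769−-19.2181)/(57.6869−31.8919)=1.0000; B=V−Δ·S=-45.2301
Node (1,0) S=21.0800: V=(p*·-19.3017+(1−p*)·-30.8957)/1.13=-18.9466; Δ=(-19.3017−-30.8957)/(25.9284−14.3344)=1.0000; B=V−Δ·S=-40.0266
Node (1,1) S=38.1300: V=(p*·1.6698+(1−p*)·-19.3017)/1.13=-1.8966; Δ=(1.6698−-19.3017)/(46.8999−25.9284)=1.0000; B=V−Δ·S=-40.0266
Node (0,0) S=31.0000: V=(p*·-1.8966+(1−p*)·-18.9466)/1.13=-4.4218; Δ=(-1.8966−-18.9466)/(38.1300−21.0800)=1.0000; B=V−Δ·S=-35.4218
The time-0 hedge costs -4.4218, which is the no-arbitrage price.

(0,0): Delta=1.0000 Bond=-35.4218
(1,0): Delta=1.0000 Bond=-40.0266
(1,1): Delta=1.0000 Bond=-40.0266
(2,0): Delta=1.0000 Bond=-45.2301
(2,1): Delta=1.0000 Bond=-45.2301
(2,2): Delta=1.0000 Bond=-45.2301
V0=-4.4218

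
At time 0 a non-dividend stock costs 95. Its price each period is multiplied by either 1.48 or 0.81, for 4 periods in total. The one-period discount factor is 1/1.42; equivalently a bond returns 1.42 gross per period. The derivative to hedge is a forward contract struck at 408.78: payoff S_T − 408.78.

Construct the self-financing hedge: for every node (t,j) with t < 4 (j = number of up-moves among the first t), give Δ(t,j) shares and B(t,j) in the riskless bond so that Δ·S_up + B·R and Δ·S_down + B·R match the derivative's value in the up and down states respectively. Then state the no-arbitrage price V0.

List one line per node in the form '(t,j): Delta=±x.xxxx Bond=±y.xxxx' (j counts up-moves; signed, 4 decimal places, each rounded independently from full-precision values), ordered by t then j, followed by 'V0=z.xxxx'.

(0,0): Delta=1.0000 Bond=-100.5394
(1,0): Delta=1.0000 Bond=-142.7659
(1,1): Delta=1.0000 Bond=-142.7659
(2,0): Delta=1.0000 Bond=-202.7276
(2,1): Delta=1.0000 Bond=-202.7276
(2,2): Delta=1.0000 Bond=-202.7276
(3,0): Delta=1.0000 Bond=-287.8732
(3,1): Delta=1.0000 Bond=-287.8732
(3,2): Delta=1.0000 Bond=-287.8732
(3,3): Delta=1.0000 Bond=-287.8732
V0=-5.5394

The replicating-portfolio and risk-neutral prices coincide; use p* = (1.42−0.81)/(1.48−0.81) = 0.9104 for the latter.
Terminal values V(4,·): V(4,0)=-367.8856, V(4,1)=-334.0594, V(4,2)=-272.2535, V(4,3)=-159.3241, V(4,4)=47.0160
Node (3,0) S=50.4869: V=(p*·-334.0594+(1−p*)·-367.8856)/1.42=-237.3863; Δ=(-334.0594−-367.8856)/(74.7206−40.8944)=1.0000; B=V−Δ·S=-287.8732
Node (3,1) S=92.2477: V=(p*·-272.2535+(1−p*)·-334.0594)/1.42=-195.6256; Δ=(-272.2535−-334.0594)/(136.5265−74.7206)=1.0000; B=V−Δ·S=-287.8732
Node (3,2) S=168.5513: V=(p*·-159.3241+(1−p*)·-272.2535)/1.42=-119.3220; Δ=(-159.3241−-272.2535)/(249.4559−136.5265)=1.0000; B=V−Δ·S=-287.8732
Node (3,3) S=307.9702: V=(p*·47.0160+(1−p*)·-159.3241)/1.42=20.0970; Δ=(47.0160−-159.3241)/(455.7960−249.4559)=1.0000; B=V−Δ·S=-287.8732
Node (2,0) S=62.3295: V=(p*·-195.6256+(1−p*)·-237.3863)/1.42=-140.3981; Δ=(-195.6256−-237.3863)/(92.2477−50.4869)=1.0000; B=V−Δ·S=-202.7276
Node (2,1) S=113.8860: V=(p*·-119.3220+(1−p*)·-195.6256)/1.42=-88.8416; Δ=(-119.3220−-195.6256)/(168.5513−92.2477)=1.0000; B=V−Δ·S=-202.7276
Node (2,2) S=208.0880: V=(p*·20.0970+(1−p*)·-119.3220)/1.42=5.3604; Δ=(20.0970−-119.3220)/(307.9702−168.5513)=1.0000; B=V−Δ·S=-202.7276
Node (1,0) S=76.9500: V=(p*·-88.8416+(1−p*)·-140.3981)/1.42=-65.8159; Δ=(-88.8416−-140.3981)/(113.8860−62.3295)=1.0000; B=V−Δ·S=-142.7659
Node (1,1) S=140.6000: V=(p*·5.3604+(1−p*)·-88.8416)/1.42=-2.1659; Δ=(5.3604−-88.8416)/(208.0880−113.8860)=1.0000; B=V−Δ·S=-142.7659
Node (0,0) S=95.0000: V=(p*·-2.1659+(1−p*)·-65.8159)/1.42=-5.5394; Δ=(-2.1659−-65.8159)/(140.6000−76.9500)=1.0000; B=V−Δ·S=-100.5394
The time-0 hedge costs -5.5394, which is the no-arbitrage price.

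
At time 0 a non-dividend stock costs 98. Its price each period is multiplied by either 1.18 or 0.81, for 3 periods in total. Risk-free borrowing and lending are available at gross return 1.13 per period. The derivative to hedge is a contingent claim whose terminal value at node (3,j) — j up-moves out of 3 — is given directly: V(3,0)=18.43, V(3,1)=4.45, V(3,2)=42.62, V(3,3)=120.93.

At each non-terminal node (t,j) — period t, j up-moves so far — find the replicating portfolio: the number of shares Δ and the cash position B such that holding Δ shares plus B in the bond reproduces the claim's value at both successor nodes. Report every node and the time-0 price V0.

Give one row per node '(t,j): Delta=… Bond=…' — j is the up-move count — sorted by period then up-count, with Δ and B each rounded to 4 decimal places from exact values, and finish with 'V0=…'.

Since d<R<u, set p* = (R−d)/(u−d) = 0.8649; price each node as the discounted p*-expectation of its children.
At expiry t=3: V(3,0)=18.4300, V(3,1)=4.4500, V(3,2)=42.6200, V(3,3)=120.9300
Node (2,0) S=64.2978: V=(p*·4.4500+(1−p*)·18.4300)/1.13=5.6099; Δ=(4.4500−18.4300)/(75.8714−52.0812)=-0.5876; B=V−Δ·S=43.3937
Node (2,1) S=93.6684: V=(p*·42.6200+(1−p*)·4.4500)/1.13=33.1521; Δ=(42.6200−4.4500)/(110.5287−75.8714)=1.1014; B=V−Δ·S=-70.0100
Node (2,2) S=136.4552: V=(p*·120.9300+(1−p*)·42.6200)/1.13=97.6527; Δ=(120.9300−42.6200)/(161.0171−110.5287)=1.5510; B=V−Δ·S=-113.9959
Node (1,0) S=79.3800: V=(p*·33.1521+(1−p*)·5.6099)/1.13=26.0444; Δ=(33.1521−5.6099)/(93.6684−64.2978)=0.9377; B=V−Δ·S=-48.3940
Node (1,1) S=115.6400: V=(p*·97.6527+(1−p*)·33.1521)/1.13=78.7048; Δ=(97.6527−33.1521)/(136.4552−93.6684)=1.5075; B=V−Δ·S=-95.6211
Node (0,0) S=98.0000: V=(p*·78.7048+(1−p*)·26.0444)/1.13=63.3527; Δ=(78.7048−26.0444)/(115.6400−79.3800)=1.4523; B=V−Δ·S=-78.9727
Self-financing check: at every node Δ·S+B equals the discounted successor values.

(0,0): Delta=1.4523 Bond=-78.9727
(1,0): Delta=0.9377 Bond=-48.3940
(1,1): Delta=1.5075 Bond=-95.6211
(2,0): Delta=-0.5876 Bond=43.3937
(2,1): Delta=1.1014 Bond=-70.0100
(2,2): Delta=1.5510 Bond=-113.9959
V0=63.3527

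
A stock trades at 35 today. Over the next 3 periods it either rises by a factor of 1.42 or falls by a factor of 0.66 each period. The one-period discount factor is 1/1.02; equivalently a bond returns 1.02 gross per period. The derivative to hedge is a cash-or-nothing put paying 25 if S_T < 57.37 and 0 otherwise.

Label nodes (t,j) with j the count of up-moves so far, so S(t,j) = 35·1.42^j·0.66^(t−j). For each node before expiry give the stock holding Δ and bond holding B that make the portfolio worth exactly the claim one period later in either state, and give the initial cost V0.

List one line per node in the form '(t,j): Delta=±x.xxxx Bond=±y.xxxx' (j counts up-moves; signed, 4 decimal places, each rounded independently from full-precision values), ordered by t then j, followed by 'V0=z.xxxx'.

(0,0): Delta=-0.2027 Bond=28.1484
(1,0): Delta=0.0000 Bond=24.0292
(1,1): Delta=-0.3074 Bond=33.9138
(2,0): Delta=0.0000 Bond=24.5098
(2,1): Delta=0.0000 Bond=24.5098
(2,2): Delta=-0.4661 Bond=45.7946
V0=21.0542

No-arbitrage ⇒ martingale measure with p* = (R−d)/(u−d) = 0.4737.
Payoff layer (t=3): V(3,0)=25.0000, V(3,1)=25.0000, V(3,2)=25.0000, V(3,3)=0.0000
(2,0): S=15.2460. Δ = (V_up−V_dn)/(S_up−S_dn) = (25.0000−25.0000)/(21.6493−10.0624) = 0.0000. V = [p*·25.0000 + (1−p*)·25.0000]/1.02 = 24.5098. B = V − Δ·S = 24.5098.
(2,1): S=32.8020. Δ = (V_up−V_dn)/(S_up−S_dn) = (25.0000−25.0000)/(46.5788−21.6493) = 0.0000. V = [p*·25.0000 + (1−p*)·25.0000]/1.02 = 24.5098. B = V − Δ·S = 24.5098.
(2,2): S=70.5740. Δ = (V_up−V_dn)/(S_up−S_dn) = (0.0000−25.0000)/(100.2151−46.5788) = -0.4661. V = [p*·0.0000 + (1−p*)·25.0000]/1.02 = 12.8999. B = V − Δ·S = 45.7946.
(1,0): S=23.1000. Δ = (V_up−V_dn)/(S_up−S_dn) = (24.5098−24.5098)/(32.8020−15.2460) = 0.0000. V = [p*·24.5098 + (1−p*)·24.5098]/1.02 = 24.0292. B = V − Δ·S = 24.0292.
(1,1): S=49.7000. Δ = (V_up−V_dn)/(S_up−S_dn) = (12.8999−24.5098)/(70.5740−32.8020) = -0.3074. V = [p*·12.8999 + (1−p*)·24.5098]/1.02 = 18.6376. B = V − Δ·S = 33.9138.
(0,0): S=35.0000. Δ = (V_up−V_dn)/(S_up−S_dn) = (18.6376−24.0292)/(49.7000−23.1000) = -0.2027. V = [p*·18.6376 + (1−p*)·24.0292]/1.02 = 21.0542. B = V − Δ·S = 28.1484.
Check: Δ(0,0)·S0 + B(0,0) = 21.0542 = V0.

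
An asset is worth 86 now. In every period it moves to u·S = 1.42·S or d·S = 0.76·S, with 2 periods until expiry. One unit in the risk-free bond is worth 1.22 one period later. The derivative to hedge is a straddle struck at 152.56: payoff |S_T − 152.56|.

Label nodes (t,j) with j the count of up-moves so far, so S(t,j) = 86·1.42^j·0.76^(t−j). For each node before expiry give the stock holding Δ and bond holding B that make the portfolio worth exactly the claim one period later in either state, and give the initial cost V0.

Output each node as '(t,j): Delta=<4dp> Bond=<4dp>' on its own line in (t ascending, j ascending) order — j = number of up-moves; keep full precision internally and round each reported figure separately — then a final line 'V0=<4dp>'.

(0,0): Delta=-0.5803 Bond=80.0135
(1,0): Delta=-1.0000 Bond=125.0492
(1,1): Delta=-0.4826 Bond=85.6893
V0=30.1092

No-arbitrage ⇒ martingale measure with p* = (R−d)/(u−d) = 0.6970.
At expiry t=2: V(2,0)=102.8864, V(2,1)=59.7488, V(2,2)=20.8504
Node (1,0) S=65.3600: V=(p*·59.7488+(1−p*)·102.8864)/1.22=59.6892; Δ=(59.7488−102.8864)/(92.8112−49.6736)=-1.0000; B=V−Δ·S=125.0492
Node (1,1) S=122.1200: V=(p*·20.8504+(1−p*)·59.7488)/1.22=26.7523; Δ=(20.8504−59.7488)/(173.4104−92.8112)=-0.4826; B=V−Δ·S=85.6893
Node (0,0) S=86.0000: V=(p*·26.7523+(1−p*)·59.6892)/1.22=30.1092; Δ=(26.7523−59.6892)/(122.1200−65.3600)=-0.5803; B=V−Δ·S=80.0135
Self-financing check: at every node Δ·S+B equals the discounted successor values.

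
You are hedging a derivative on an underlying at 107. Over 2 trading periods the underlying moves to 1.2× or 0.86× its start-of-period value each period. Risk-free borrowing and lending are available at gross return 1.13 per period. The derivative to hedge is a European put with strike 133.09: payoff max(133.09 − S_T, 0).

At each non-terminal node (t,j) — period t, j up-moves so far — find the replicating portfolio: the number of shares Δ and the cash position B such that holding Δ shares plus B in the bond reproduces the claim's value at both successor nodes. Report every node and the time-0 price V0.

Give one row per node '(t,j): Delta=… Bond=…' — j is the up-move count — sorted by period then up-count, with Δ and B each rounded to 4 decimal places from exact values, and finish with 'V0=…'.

Under the risk-neutral measure, an up-move has probability p* = (R−d)/(u−d) = 0.7941 and values discount at R = 1.13.
At expiry t=2: V(2,0)=53.9528, V(2,1)=22.6660, V(2,2)=0.0000
  t=1,j=0: stock 92.0200 → up 110.4240 (V=22.6660), down 79.1372 (V=53.9528). Price 25.7588; hedge Δ=-1.0000, bond B=117.7788.
  t=1,j=1: stock 128.4000 → up 154.0800 (V=0.0000), down 110.4240 (V=22.6660). Price 4.1297; hedge Δ=-0.5192, bond B=70.7944.
  t=0,j=0: stock 107.0000 → up 128.4000 (V=4.1297), down 92.0200 (V=25.7588). Price 7.5953; hedge Δ=-0.5945, bond B=71.2103.
Self-financing check: at every node Δ·S+B equals the discounted successor values.

(0,0): Delta=-0.5945 Bond=71.2103
(1,0): Delta=-1.0000 Bond=117.7788
(1,1): Delta=-0.5192 Bond=70.7944
V0=7.5953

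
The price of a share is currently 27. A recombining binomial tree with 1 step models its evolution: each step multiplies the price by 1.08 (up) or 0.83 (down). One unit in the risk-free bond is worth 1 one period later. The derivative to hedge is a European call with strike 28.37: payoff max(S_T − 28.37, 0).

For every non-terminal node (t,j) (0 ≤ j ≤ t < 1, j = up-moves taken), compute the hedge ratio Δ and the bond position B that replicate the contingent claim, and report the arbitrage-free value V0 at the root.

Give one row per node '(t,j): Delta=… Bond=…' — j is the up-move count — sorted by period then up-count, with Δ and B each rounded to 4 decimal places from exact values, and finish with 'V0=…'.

Risk-neutral probability p* = (R−d)/(u−d) = (1−0.83)/(1.08−0.83) = 0.6800.
Terminal values V(1,·): V(1,0)=0.0000, V(1,1)=0.7900
Node (0,0) S=27.0000: V=(p*·0.7900+(1−p*)·0.0000)/1=0.5372; Δ=(0.7900−0.0000)/(29.1600−22.4100)=0.1170; B=V−Δ·S=-2.6228
The time-0 hedge costs 0.5372, which is the no-arbitrage price.

(0,0): Delta=0.1170 Bond=-2.6228
V0=0.5372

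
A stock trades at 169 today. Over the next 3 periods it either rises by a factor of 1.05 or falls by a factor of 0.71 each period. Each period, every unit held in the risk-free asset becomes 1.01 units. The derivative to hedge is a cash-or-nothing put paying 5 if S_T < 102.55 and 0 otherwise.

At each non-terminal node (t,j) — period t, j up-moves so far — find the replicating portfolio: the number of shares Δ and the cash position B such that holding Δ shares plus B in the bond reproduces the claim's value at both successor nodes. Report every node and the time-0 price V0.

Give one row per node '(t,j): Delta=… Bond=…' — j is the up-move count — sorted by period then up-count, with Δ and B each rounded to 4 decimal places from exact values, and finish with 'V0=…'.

(0,0): Delta=-0.0177 Bond=3.1787
(1,0): Delta=-0.1071 Bond=13.9328
(1,1): Delta=-0.0097 Bond=1.7808
(2,0): Delta=0.0000 Bond=4.9505
(2,1): Delta=-0.1167 Bond=15.2883
(2,2): Delta=0.0000 Bond=0.0000
V0=0.1857

Under the risk-neutral measure, an up-move has probability p* = (R−d)/(u−d) = 0.8824 and values discount at R = 1.01.
Terminal values V(3,·): V(3,0)=5.0000, V(3,1)=5.0000, V(3,2)=0.0000, V(3,3)=0.0000
  t=2,j=0: stock 85.1929 → up 89.4525 (V=5.0000), down 60.4870 (V=5.0000). Price 4.9505; hedge Δ=0.0000, bond B=4.9505.
  t=2,j=1: stock 125.9895 → up 132.2890 (V=0.0000), down 89.4525 (V=5.0000). Price 0.5824; hedge Δ=-0.1167, bond B=15.2883.
  t=2,j=2: stock 186.3225 → up 195.6386 (V=0.0000), down 132.2890 (V=0.0000). Price 0.0000; hedge Δ=0.0000, bond B=0.0000.
  t=1,j=0: stock 119.9900 → up 125.9895 (V=0.5824), down 85.1929 (V=4.9505). Price 1.0854; hedge Δ=-0.1071, bond B=13.9328.
  t=1,j=1: stock 177.4500 → up 186.3225 (V=0.0000), down 125.9895 (V=0.5824). Price 0.0678; hedge Δ=-0.0097, bond B=1.7808.
  t=0,j=0: stock 169.0000 → up 177.4500 (V=0.0678), down 119.9900 (V=1.0854). Price 0.1857; hedge Δ=-0.0177, bond B=3.1787.
Root portfolio cost Δ·169+B reproduces V0=0.1857.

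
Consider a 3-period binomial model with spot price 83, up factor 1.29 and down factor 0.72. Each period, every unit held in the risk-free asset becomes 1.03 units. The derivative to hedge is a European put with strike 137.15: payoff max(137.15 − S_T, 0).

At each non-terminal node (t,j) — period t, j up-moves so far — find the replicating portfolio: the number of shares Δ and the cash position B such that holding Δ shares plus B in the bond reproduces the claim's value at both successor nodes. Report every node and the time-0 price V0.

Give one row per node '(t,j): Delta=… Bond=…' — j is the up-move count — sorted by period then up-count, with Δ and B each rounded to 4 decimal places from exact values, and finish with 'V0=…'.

Risk-neutral probability p* = (R−d)/(u−d) = (1.03−0.72)/(1.29−0.72) = 0.5439.
At expiry t=3: V(3,0)=106.1704, V(3,1)=81.6449, V(3,2)=37.7034, V(3,3)=0.0000
Node (2,0) S=43.0272: V=(p*·81.6449+(1−p*)·106.1704)/1.03=90.1281; Δ=(81.6449−106.1704)/(55.5051−30.9796)=-1.0000; B=V−Δ·S=133.1553
Node (2,1) S=77.0904: V=(p*·37.7034+(1−p*)·81.6449)/1.03=56.0649; Δ=(37.7034−81.6449)/(99.4466−55.5051)=-1.0000; B=V−Δ·S=133.1553
Node (2,2) S=138.1203: V=(p*·0.0000+(1−p*)·37.7034)/1.03=16.6971; Δ=(0.0000−37.7034)/(178.1752−99.4466)=-0.4789; B=V−Δ·S=82.8434
Node (1,0) S=59.7600: V=(p*·56.0649+(1−p*)·90.1281)/1.03=69.5170; Δ=(56.0649−90.1281)/(77.0904−43.0272)=-1.0000; B=V−Δ·S=129.2770
Node (1,1) S=107.0700: V=(p*·16.6971+(1−p*)·56.0649)/1.03=33.6450; Δ=(16.6971−56.0649)/(138.1203−77.0904)=-0.6451; B=V−Δ·S=102.7114
Node (0,0) S=83.0000: V=(p*·33.6450+(1−p*)·69.5170)/1.03=48.5512; Δ=(33.6450−69.5170)/(107.0700−59.7600)=-0.7582; B=V−Δ·S=111.4845
Self-financing check: at every node Δ·S+B equals the discounted successor values.

(0,0): Delta=-0.7582 Bond=111.4845
(1,0): Delta=-1.0000 Bond=129.2770
(1,1): Delta=-0.6451 Bond=102.7114
(2,0): Delta=-1.0000 Bond=133.1553
(2,1): Delta=-1.0000 Bond=133.1553
(2,2): Delta=-0.4789 Bond=82.8434
V0=48.5512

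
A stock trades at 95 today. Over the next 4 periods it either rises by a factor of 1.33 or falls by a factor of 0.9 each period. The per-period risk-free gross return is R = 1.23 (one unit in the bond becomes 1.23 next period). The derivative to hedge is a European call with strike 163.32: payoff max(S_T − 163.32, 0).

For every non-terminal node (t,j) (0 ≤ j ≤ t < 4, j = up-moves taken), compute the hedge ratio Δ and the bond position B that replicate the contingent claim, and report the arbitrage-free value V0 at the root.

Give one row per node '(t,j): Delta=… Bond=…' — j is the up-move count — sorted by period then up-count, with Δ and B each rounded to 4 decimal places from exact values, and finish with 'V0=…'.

(0,0): Delta=0.7759 Bond=-46.4666
(1,0): Delta=0.4006 Bond=-25.0606
(1,1): Delta=0.8529 Bond=-66.8792
(2,0): Delta=0.0000 Bond=0.0000
(2,1): Delta=0.4827 Bond=-40.1653
(2,2): Delta=0.9288 Bond=-95.0179
(3,0): Delta=0.0000 Bond=0.0000
(3,1): Delta=0.0000 Bond=0.0000
(3,2): Delta=0.5817 Bond=-64.3740
(3,3): Delta=1.0000 Bond=-132.7805
V0=27.2476

Under the risk-neutral measure, an up-move has probability p* = (R−d)/(u−d) = 0.7674 and values discount at R = 1.23.
Terminal values V(4,·): V(4,0)=0.0000, V(4,1)=0.0000, V(4,2)=0.0000, V(4,3)=37.8305, V(4,4)=133.9357
Node (3,0) S=69.2550: V=(p*·0.0000+(1−p*)·0.0000)/1.23=0.0000; Δ=(0.0000−0.0000)/(92.1092−62.3295)=0.0000; B=V−Δ·S=0.0000
Node (3,1) S=102.3435: V=(p*·0.0000+(1−p*)·0.0000)/1.23=0.0000; Δ=(0.0000−0.0000)/(136.1169−92.1092)=0.0000; B=V−Δ·S=0.0000
Node (3,2) S=151.2409: V=(p*·37.8305+(1−p*)·0.0000)/1.23=23.6038; Δ=(37.8305−0.0000)/(201.1505−136.1169)=0.5817; B=V−Δ·S=-64.3740
Node (3,3) S=223.5005: V=(p*·133.9357+(1−p*)·37.8305)/1.23=90.7200; Δ=(133.9357−37.8305)/(297.2557−201.1505)=1.0000; B=V−Δ·S=-132.7805
Node (2,0) S=76.9500: V=(p*·0.0000+(1−p*)·0.0000)/1.23=0.0000; Δ=(0.0000−0.0000)/(102.3435−69.2550)=0.0000; B=V−Δ·S=0.0000
Node (2,1) S=113.7150: V=(p*·23.6038+(1−p*)·0.0000)/1.23=14.7273; Δ=(23.6038−0.0000)/(151.2410−102.3435)=0.4827; B=V−Δ·S=-40.1653
Node (2,2) S=168.0455: V=(p*·90.7200+(1−p*)·23.6038)/1.23=61.0663; Δ=(90.7200−23.6038)/(223.5005−151.2409)=0.9288; B=V−Δ·S=-95.0179
Node (1,0) S=85.5000: V=(p*·14.7273+(1−p*)·0.0000)/1.23=9.1889; Δ=(14.7273−0.0000)/(113.7150−76.9500)=0.4006; B=V−Δ·S=-25.0606
Node (1,1) S=126.3500: V=(p*·61.0663+(1−p*)·14.7273)/1.23=40.8860; Δ=(61.0663−14.7273)/(168.0455−113.7150)=0.8529; B=V−Δ·S=-66.8792
Node (0,0) S=95.0000: V=(p*·40.8860+(1−p*)·9.1889)/1.23=27.2476; Δ=(40.8860−9.1889)/(126.3500−85.5000)=0.7759; B=V−Δ·S=-46.4666
Root portfolio cost Δ·95+B reproduces V0=27.2476.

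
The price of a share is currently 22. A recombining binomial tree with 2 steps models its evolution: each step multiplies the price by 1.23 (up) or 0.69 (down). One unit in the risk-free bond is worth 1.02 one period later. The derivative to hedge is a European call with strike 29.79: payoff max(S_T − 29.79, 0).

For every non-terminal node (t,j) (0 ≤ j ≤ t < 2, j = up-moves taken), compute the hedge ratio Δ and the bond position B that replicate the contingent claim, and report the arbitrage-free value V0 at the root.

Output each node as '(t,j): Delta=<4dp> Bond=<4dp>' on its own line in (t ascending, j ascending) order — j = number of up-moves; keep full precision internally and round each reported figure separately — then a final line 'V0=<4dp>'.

(0,0): Delta=0.1762 Bond=-2.6222
(1,0): Delta=0.0000 Bond=0.0000
(1,1): Delta=0.2391 Bond=-4.3768
V0=1.2541

Since d<R<u, set p* = (R−d)/(u−d) = 0.6111; price each node as the discounted p*-expectation of its children.
Payoff layer (t=2): V(2,0)=0.0000, V(2,1)=0.0000, V(2,2)=3.4938
Node (1,0) S=15.1800: V=(p*·0.0000+(1−p*)·0.0000)/1.02=0.0000; Δ=(0.0000−0.0000)/(18.6714−10.4742)=0.0000; B=V−Δ·S=0.0000
Node (1,1) S=27.0600: V=(p*·3.4938+(1−p*)·0.0000)/1.02=2.0932; Δ=(3.4938−0.0000)/(33.2838−18.6714)=0.2391; B=V−Δ·S=-4.3768
Node (0,0) S=22.0000: V=(p*·2.0932+(1−p*)·0.0000)/1.02=1.2541; Δ=(2.0932−0.0000)/(27.0600−15.1800)=0.1762; B=V−Δ·S=-2.6222
Root portfolio cost Δ·22+B reproduces V0=1.2541.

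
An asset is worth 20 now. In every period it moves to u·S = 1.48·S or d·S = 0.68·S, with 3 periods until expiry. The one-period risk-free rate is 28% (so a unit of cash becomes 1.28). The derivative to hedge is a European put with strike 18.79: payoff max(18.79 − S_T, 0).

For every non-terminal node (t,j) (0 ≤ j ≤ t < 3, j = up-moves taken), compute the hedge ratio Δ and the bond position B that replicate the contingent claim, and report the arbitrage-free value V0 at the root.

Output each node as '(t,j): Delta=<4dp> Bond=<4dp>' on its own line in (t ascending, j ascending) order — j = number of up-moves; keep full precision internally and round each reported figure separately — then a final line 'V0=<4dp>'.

The replicating-portfolio and risk-neutral prices coincide; use p* = (1.28−0.68)/(1.48−0.68) = 0.7500 for the latter.
Payoff layer (t=3): V(3,0)=12.5014, V(3,1)=5.1030, V(3,2)=0.0000, V(3,3)=0.0000
(2,0): S=9.2480. Δ = (V_up−V_dn)/(S_up−S_dn) = (5.1030−12.5014)/(13.6870−6.2886) = -1.0000. V = [p*·5.1030 + (1−p*)·12.5014]/1.28 = 5.4317. B = V − Δ·S = 14.6797.
(2,1): S=20.1280. Δ = (V_up−V_dn)/(S_up−S_dn) = (0.0000−5.1030)/(29.7894−13.6870) = -0.3169. V = [p*·0.0000 + (1−p*)·5.1030]/1.28 = 0.9967. B = V − Δ·S = 7.3754.
(2,2): S=43.8080. Δ = (V_up−V_dn)/(S_up−S_dn) = (0.0000−0.0000)/(64.8358−29.7894) = 0.0000. V = [p*·0.0000 + (1−p*)·0.0000]/1.28 = 0.0000. B = V − Δ·S = 0.0000.
(1,0): S=13.6000. Δ = (V_up−V_dn)/(S_up−S_dn) = (0.9967−5.4317)/(20.1280−9.2480) = -0.4076. V = [p*·0.9967 + (1−p*)·5.4317]/1.28 = 1.6449. B = V − Δ·S = 7.1886.
(1,1): S=29.6000. Δ = (V_up−V_dn)/(S_up−S_dn) = (0.0000−0.9967)/(43.8080−20.1280) = -0.0421. V = [p*·0.0000 + (1−p*)·0.9967]/1.28 = 0.1947. B = V − Δ·S = 1.4405.
(0,0): S=20.0000. Δ = (V_up−V_dn)/(S_up−S_dn) = (0.1947−1.6449)/(29.6000−13.6000) = -0.0906. V = [p*·0.1947 + (1−p*)·1.6449]/1.28 = 0.4353. B = V − Δ·S = 2.2481.
Self-financing check: at every node Δ·S+B equals the discounted successor values.

(0,0): Delta=-0.0906 Bond=2.2481
(1,0): Delta=-0.4076 Bond=7.1886
(1,1): Delta=-0.0421 Bond=1.4405
(2,0): Delta=-1.0000 Bond=14.6797
(2,1): Delta=-0.3169 Bond=7.3754
(2,2): Delta=0.0000 Bond=0.0000
V0=0.4353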